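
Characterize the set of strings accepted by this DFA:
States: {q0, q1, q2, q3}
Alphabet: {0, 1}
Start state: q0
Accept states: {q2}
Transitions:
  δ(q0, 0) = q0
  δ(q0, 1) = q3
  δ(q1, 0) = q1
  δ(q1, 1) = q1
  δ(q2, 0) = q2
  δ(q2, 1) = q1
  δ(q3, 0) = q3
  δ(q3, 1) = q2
Testing a few strings:
  '0010' → reject
  '110' → accept
  '0' → reject
  '0100' → reject
State roles: q0=zero 1's; q1=≥ three 1's (dead); q2=two 1's; q3=one 1
All binary strings containing exactly two 1's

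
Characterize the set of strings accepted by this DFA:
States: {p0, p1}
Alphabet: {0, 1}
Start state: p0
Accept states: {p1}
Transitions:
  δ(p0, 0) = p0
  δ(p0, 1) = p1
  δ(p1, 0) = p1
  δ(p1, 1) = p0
Testing a few strings:
  '1' → accept
  '010' → accept
  '011' → reject
  '01' → accept
State roles: p0=even number of 1's so far; p1=odd number of 1's so far
All binary strings with an odd number of 1's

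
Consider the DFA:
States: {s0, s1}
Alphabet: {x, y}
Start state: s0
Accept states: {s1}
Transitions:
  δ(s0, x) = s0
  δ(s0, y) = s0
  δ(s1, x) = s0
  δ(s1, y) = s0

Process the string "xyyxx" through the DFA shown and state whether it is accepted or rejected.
Processing string "xyyxx":
  s0 --x--> s0
  s0 --y--> s0
  s0 --y--> s0
  s0 --x--> s0
  s0 --x--> s0
Final state: s0
Accept states: {s1}
No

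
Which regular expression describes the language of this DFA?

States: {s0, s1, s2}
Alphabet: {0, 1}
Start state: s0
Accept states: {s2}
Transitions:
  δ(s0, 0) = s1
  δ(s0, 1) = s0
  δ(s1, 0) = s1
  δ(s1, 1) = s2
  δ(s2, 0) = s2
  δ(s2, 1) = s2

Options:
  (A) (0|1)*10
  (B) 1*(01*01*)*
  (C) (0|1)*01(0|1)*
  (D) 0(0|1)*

Check each option against the DFA on short strings; one disagreement eliminates an option:
  (A) (0|1)*10: on '01' the DFA goes s0 → s1 → s2 and accepts (s2 ∈ Accept), but the regex does not match it → eliminate
  (B) 1*(01*01*)*: on ε the DFA stays in s0 and rejects (s0 ∉ Accept), but the regex matches it → eliminate
  (C) (0|1)*01(0|1)*: agrees with the DFA on every string of length ≤ 6
  (D) 0(0|1)*: on '0' the DFA goes s0 → s1 and rejects (s1 ∉ Accept), but the regex matches it → eliminate
Only (C) is consistent with the DFA.
(C) (0|1)*01(0|1)*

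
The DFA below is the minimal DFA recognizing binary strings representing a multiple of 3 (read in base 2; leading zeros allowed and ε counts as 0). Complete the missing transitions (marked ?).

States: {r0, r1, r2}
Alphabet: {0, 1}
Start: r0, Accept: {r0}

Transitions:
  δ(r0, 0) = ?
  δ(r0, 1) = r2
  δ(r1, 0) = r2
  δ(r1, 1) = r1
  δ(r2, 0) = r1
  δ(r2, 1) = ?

From the language and accept set, identify what each state tracks — r0: value ≡ 0 (mod 3); r1: value ≡ 2 (mod 3); r2: value ≡ 1 (mod 3).
Each missing δ(q, a) is the state matching the new tracked value after reading a.
δ(r0, 0) = r0; δ(r2, 1) = r0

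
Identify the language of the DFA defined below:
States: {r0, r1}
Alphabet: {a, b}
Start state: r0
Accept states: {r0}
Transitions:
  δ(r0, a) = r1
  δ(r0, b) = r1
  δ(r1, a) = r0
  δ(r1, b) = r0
Testing a few strings:
  'bab' → reject
  'ba' → accept
  'b' → reject
  'aba' → reject
State roles: r0=even length so far; r1=odd length so far
All strings over {a,b} of even length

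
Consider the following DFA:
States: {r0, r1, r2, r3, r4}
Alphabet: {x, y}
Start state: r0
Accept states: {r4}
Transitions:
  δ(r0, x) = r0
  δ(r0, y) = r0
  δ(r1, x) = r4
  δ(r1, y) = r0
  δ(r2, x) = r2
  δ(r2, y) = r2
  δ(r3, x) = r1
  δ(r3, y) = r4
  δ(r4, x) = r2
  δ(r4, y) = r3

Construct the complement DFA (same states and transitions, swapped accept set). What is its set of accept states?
Complement accept states = All states \ Original accept states
= {r0, r1, r2, r3, r4} \ {r4}
{r0, r1, r2, r3}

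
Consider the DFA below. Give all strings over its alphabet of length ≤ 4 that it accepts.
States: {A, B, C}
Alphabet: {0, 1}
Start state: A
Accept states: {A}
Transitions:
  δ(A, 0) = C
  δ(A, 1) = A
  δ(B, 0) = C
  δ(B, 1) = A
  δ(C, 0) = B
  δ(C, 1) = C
ε, 1, 11, 001, 111, 0011, 0101, 1001, 1111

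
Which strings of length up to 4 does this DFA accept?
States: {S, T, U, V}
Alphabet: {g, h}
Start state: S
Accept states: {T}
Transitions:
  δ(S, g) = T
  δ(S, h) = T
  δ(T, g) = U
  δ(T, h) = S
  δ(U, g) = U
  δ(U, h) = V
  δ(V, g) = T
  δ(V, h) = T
g, h, ghg, ghh, hhg, hhh, gghg, gghh, hghg, hghh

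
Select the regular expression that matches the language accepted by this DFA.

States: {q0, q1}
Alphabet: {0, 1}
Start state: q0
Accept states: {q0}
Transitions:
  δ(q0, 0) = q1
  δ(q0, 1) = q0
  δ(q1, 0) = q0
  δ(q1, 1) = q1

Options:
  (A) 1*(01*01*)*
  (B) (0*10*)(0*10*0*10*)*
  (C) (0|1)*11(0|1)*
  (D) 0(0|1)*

Check each option against the DFA on short strings; one disagreement eliminates an option:
  (A) 1*(01*01*)*: agrees with the DFA on every string of length ≤ 6
  (B) (0*10*)(0*10*0*10*)*: on ε the DFA stays in q0 and accepts (q0 ∈ Accept), but the regex does not match it → eliminate
  (C) (0|1)*11(0|1)*: on ε the DFA stays in q0 and accepts (q0 ∈ Accept), but the regex does not match it → eliminate
  (D) 0(0|1)*: on ε the DFA stays in q0 and accepts (q0 ∈ Accept), but the regex does not match it → eliminate
Only (A) is consistent with the DFA.
(A) 1*(01*01*)*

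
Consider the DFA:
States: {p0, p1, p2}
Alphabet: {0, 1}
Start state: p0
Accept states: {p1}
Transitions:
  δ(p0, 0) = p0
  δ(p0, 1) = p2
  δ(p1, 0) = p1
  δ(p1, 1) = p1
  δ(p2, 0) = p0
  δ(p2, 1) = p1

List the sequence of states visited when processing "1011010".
read '1': p0 → p2
  read '0': p2 → p0
  read '1': p0 → p2
  read '1': p2 → p1
  read '0': p1 → p1
  read '1': p1 → p1
  read '0': p1 → p1
p0 -> p2 -> p0 -> p2 -> p1 -> p1 -> p1 -> p1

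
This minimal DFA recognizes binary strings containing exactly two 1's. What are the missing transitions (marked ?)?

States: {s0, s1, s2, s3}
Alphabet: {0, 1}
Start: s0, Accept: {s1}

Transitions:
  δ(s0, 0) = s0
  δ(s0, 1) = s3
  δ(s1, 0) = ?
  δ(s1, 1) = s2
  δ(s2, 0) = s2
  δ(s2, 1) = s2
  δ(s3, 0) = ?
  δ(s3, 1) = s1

From the language and accept set, identify what each state tracks — s0: zero 1's; s1: two 1's; s2: ≥ three 1's (dead); s3: one 1.
Each missing δ(q, a) is the state matching the new tracked value after reading a.
δ(s1, 0) = s1; δ(s3, 0) = s3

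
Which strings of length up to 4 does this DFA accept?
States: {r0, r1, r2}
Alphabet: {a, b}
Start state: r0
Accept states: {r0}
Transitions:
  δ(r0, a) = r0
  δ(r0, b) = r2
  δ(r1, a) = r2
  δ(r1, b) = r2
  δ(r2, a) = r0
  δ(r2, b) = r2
ε, a, aa, ba, aaa, aba, baa, bba, aaaa, aaba, abaa, abba, baaa, baba, bbaa, bbba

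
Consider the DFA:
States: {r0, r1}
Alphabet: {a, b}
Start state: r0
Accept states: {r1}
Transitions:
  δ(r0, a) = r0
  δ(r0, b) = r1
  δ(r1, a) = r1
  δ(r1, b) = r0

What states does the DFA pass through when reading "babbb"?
read 'b': r0 → r1
  read 'a': r1 → r1
  read 'b': r1 → r0
  read 'b': r0 → r1
  read 'b': r1 → r0
r0 -> r1 -> r1 -> r0 -> r1 -> r0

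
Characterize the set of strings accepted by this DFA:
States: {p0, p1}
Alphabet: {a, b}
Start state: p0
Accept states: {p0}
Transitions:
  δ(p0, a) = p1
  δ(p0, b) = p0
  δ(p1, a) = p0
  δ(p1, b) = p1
Testing a few strings:
  'aa' → accept
  'baa' → accept
  'ba' → reject
  'b' → accept
State roles: p0=even number of a's so far; p1=odd number of a's so far
All strings over {a,b} with an even number of a's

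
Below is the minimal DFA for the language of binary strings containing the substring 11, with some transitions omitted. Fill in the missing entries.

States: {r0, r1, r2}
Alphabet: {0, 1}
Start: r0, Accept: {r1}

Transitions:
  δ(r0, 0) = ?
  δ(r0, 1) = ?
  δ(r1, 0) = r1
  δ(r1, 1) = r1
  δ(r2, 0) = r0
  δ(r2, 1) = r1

From the language and accept set, identify what each state tracks — r0: no progress toward 11; r1: substring 11 seen; r2: one trailing 1.
Each missing δ(q, a) is the state matching the new tracked value after reading a.
δ(r0, 0) = r0; δ(r0, 1) = r2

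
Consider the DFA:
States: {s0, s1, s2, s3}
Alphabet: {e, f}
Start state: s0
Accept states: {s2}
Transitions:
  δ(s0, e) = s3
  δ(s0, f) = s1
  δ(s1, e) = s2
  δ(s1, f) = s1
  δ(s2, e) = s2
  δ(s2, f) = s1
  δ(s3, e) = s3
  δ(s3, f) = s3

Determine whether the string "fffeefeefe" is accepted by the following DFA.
Processing string "fffeefeefe":
  s0 --f--> s1
  s1 --f--> s1
  s1 --f--> s1
  s1 --e--> s2
  s2 --e--> s2
  s2 --f--> s1
  s1 --e--> s2
  s2 --e--> s2
  s2 --f--> s1
  s1 --e--> s2
Final state: s2
Accept states: {s2}
Yes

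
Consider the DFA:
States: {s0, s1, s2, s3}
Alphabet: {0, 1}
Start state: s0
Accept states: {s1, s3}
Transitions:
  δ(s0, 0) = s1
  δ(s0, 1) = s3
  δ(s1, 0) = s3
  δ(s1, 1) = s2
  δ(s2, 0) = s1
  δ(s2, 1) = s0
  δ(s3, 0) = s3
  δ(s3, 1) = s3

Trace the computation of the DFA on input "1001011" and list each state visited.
read '1': s0 → s3
  read '0': s3 → s3
  read '0': s3 → s3
  read '1': s3 → s3
  read '0': s3 → s3
  read '1': s3 → s3
  read '1': s3 → s3
s0 -> s3 -> s3 -> s3 -> s3 -> s3 -> s3 -> s3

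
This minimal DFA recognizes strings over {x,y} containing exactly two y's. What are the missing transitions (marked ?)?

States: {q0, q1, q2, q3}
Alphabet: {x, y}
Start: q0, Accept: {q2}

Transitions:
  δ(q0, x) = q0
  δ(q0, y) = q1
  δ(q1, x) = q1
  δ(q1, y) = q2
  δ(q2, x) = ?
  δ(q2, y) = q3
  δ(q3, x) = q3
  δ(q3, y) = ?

From the language and accept set, identify what each state tracks — q0: zero y's; q1: one y; q2: two y's; q3: ≥ three y's (dead).
Each missing δ(q, a) is the state matching the new tracked value after reading a.
δ(q2, x) = q2; δ(q3, y) = q3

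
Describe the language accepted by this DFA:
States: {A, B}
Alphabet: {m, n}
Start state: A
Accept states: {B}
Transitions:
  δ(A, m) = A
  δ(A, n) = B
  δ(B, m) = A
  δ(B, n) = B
Testing a few strings:
  'mn' → accept
  'nm' → reject
  'mnn' → accept
  'n' → accept
State roles: A=last symbol not n; B=last symbol is n
All strings over {m,n} ending with n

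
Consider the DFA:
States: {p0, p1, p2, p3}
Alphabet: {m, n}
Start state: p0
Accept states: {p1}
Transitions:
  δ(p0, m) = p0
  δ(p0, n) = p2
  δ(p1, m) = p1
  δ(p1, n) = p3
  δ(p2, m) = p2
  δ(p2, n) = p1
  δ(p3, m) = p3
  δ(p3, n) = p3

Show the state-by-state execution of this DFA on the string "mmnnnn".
read 'm': p0 → p0
  read 'm': p0 → p0
  read 'n': p0 → p2
  read 'n': p2 → p1
  read 'n': p1 → p3
  read 'n': p3 → p3
p0 -> p0 -> p0 -> p2 -> p1 -> p3 -> p3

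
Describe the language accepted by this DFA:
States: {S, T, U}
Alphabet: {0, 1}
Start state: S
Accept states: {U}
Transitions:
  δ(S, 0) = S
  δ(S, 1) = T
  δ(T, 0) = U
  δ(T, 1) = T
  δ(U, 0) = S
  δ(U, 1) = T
Testing a few strings:
  '00' → reject
  '01' → reject
  '10' → accept
  '000' → reject
State roles: S=no suffix match; T=one trailing 1; U=suffix is 10
All binary strings ending with 10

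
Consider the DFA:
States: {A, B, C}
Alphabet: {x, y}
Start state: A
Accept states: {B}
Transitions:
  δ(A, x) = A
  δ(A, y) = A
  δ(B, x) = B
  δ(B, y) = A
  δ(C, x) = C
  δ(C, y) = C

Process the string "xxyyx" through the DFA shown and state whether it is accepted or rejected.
Processing string "xxyyx":
  A --x--> A
  A --x--> A
  A --y--> A
  A --y--> A
  A --x--> A
Final state: A
Accept states: {B}
No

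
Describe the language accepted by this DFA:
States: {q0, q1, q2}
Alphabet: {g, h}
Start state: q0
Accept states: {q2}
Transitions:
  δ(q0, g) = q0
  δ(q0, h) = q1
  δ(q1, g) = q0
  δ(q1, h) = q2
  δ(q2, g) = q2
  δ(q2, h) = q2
Testing a few strings:
  'ghg' → reject
  'gh' → reject
  'h' → reject
  'gg' → reject
State roles: q0=no progress toward hh; q1=one trailing h; q2=substring hh seen
All strings over {g,h} containing the substring hh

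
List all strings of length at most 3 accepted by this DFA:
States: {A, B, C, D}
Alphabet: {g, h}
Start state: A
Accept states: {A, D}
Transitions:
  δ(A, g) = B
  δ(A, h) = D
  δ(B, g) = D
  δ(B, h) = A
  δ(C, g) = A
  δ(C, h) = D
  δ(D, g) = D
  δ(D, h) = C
ε, h, gg, gh, hg, ggg, ghh, hgg, hhg, hhh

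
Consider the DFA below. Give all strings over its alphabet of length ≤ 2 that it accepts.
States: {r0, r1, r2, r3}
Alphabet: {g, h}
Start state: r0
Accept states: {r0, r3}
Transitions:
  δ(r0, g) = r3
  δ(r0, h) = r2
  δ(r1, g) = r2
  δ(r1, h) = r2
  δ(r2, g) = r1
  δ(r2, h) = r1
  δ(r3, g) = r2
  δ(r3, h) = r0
ε, g, gh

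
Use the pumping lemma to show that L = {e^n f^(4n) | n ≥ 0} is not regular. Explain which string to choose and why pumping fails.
Assume L is regular with pumping length p. Idea: pumping the e-block breaks the 1:4 ratio.
Choose s = e^p f^(4p) (length 5p ≥ p). By the pumping lemma, s = xyz with |xy| ≤ p, |y| > 0, so y = e^k with k ≥ 1. Then xy²z = e^(p+k) f^(4p). For this to be in L we would need 4p = 4(p+k), i.e. 4k = 0, contradicting k ≥ 1. So xy²z ∉ L.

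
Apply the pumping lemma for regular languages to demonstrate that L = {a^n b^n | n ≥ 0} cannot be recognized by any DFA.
Assume L is regular with pumping length p. Idea: pumping the a-block changes the count balance.
Choose s = a^p b^p (length 2p ≥ p). By the pumping lemma, s = xyz with |xy| ≤ p, |y| > 0. So y = a^k for some k > 0 (since xy is entirely within the a's). Pumping gives xy²z = a^(p+k) b^p, which is not in L since p+k ≠ p.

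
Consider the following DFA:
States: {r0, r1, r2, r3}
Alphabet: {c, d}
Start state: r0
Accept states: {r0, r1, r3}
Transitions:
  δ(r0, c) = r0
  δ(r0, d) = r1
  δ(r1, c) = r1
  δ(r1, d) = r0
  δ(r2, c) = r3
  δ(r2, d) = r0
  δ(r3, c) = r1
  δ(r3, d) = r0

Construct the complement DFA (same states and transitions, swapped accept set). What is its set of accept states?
Complement accept states = All states \ Original accept states
= {r0, r1, r2, r3} \ {r0, r1, r3}
{r2}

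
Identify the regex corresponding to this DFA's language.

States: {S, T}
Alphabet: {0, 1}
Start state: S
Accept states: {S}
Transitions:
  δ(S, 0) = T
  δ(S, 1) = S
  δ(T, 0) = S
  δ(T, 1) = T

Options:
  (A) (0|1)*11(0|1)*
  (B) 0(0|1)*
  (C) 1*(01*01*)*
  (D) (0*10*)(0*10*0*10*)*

Check each option against the DFA on short strings; one disagreement eliminates an option:
  (A) (0|1)*11(0|1)*: on ε the DFA stays in S and accepts (S ∈ Accept), but the regex does not match it → eliminate
  (B) 0(0|1)*: on ε the DFA stays in S and accepts (S ∈ Accept), but the regex does not match it → eliminate
  (C) 1*(01*01*)*: agrees with the DFA on every string of length ≤ 6
  (D) (0*10*)(0*10*0*10*)*: on ε the DFA stays in S and accepts (S ∈ Accept), but the regex does not match it → eliminate
Only (C) is consistent with the DFA.
(C) 1*(01*01*)*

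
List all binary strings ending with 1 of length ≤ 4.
1, 01, 11, 001, 011, 101, 111, 0001, 0011, 0101, 0111, 1001, 1011, 1101, 1111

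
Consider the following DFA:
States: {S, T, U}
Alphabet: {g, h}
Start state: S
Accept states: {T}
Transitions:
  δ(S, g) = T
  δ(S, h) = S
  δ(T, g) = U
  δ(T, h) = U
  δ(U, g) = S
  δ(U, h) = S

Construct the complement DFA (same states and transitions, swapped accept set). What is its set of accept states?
Complement accept states = All states \ Original accept states
= {S, T, U} \ {T}
{S, U}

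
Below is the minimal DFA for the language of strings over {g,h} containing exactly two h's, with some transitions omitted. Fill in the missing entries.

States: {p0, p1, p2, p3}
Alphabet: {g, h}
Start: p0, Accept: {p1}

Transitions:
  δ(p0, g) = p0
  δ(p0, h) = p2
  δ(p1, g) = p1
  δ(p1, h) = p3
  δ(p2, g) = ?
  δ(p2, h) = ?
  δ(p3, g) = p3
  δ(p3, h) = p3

From the language and accept set, identify what each state tracks — p0: zero h's; p1: two h's; p2: one h; p3: ≥ three h's (dead).
Each missing δ(q, a) is the state matching the new tracked value after reading a.
δ(p2, g) = p2; δ(p2, h) = p1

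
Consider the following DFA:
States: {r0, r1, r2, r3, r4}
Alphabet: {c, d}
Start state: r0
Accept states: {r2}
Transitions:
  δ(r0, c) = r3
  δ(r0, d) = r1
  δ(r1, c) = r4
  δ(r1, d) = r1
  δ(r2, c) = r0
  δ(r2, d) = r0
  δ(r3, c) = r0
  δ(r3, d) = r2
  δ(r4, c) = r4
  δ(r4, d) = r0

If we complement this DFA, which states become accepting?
Complement accept states = All states \ Original accept states
= {r0, r1, r2, r3, r4} \ {r2}
{r0, r1, r3, r4}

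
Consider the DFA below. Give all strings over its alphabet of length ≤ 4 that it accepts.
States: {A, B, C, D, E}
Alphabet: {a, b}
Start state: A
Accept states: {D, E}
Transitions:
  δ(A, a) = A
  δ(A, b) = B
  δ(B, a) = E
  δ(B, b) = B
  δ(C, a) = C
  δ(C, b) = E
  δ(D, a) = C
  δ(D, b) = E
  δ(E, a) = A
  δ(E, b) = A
ba, aba, bba, aaba, abba, bbba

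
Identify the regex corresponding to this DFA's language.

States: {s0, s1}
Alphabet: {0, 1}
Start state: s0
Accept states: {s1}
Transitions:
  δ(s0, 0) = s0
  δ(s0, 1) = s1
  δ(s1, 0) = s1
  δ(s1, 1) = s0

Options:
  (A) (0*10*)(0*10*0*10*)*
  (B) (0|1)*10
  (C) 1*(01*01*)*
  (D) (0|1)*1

Check each option against the DFA on short strings; one disagreement eliminates an option:
  (A) (0*10*)(0*10*0*10*)*: agrees with the DFA on every string of length ≤ 6
  (B) (0|1)*10: on '1' the DFA goes s0 → s1 and accepts (s1 ∈ Accept), but the regex does not match it → eliminate
  (C) 1*(01*01*)*: on ε the DFA stays in s0 and rejects (s0 ∉ Accept), but the regex matches it → eliminate
  (D) (0|1)*1: on '10' the DFA goes s0 → s1 → s1 and accepts (s1 ∈ Accept), but the regex does not match it → eliminate
Only (A) is consistent with the DFA.
(A) (0*10*)(0*10*0*10*)*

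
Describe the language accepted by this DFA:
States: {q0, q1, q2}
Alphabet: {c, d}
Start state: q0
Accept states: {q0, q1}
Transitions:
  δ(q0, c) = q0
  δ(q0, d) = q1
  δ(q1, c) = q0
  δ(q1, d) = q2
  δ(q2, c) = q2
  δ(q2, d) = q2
Testing a few strings:
  'cd' → accept
  'c' → accept
  'ccdd' → reject
  'cdc' → accept
State roles: q0=last symbol not d (ok); q1=last symbol d (ok); q2=saw dd (dead)
All strings over {c,d} with no two consecutive d's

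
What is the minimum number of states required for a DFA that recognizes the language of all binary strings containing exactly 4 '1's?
By Myhill–Nerode, count the distinguishable equivalence classes: 6 classes — having seen 0, 1, …, 4, or >4 copies of '1'; the count-4 class is the only accepting one and >4 is dead.
6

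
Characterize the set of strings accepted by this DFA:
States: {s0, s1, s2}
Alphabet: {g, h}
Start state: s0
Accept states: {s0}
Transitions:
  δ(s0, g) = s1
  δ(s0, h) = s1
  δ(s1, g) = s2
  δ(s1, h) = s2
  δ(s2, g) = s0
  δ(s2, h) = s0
Testing a few strings:
  'ghhg' → reject
  'ghh' → accept
  'hggg' → reject
  'hhhh' → reject
State roles: s0=length ≡ 0 (mod 3); s1=length ≡ 1 (mod 3); s2=length ≡ 2 (mod 3)
All strings over {g,h} whose length is a multiple of 3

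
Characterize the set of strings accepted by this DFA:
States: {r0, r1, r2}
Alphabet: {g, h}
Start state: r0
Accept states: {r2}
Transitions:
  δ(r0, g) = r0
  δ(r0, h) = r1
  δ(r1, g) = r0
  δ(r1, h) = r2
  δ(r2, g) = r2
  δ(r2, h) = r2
Testing a few strings:
  'gh' → reject
  'h' → reject
  'hh' → accept
  'gg' → reject
State roles: r0=no progress toward hh; r1=one trailing h; r2=substring hh seen
All strings over {g,h} containing the substring hh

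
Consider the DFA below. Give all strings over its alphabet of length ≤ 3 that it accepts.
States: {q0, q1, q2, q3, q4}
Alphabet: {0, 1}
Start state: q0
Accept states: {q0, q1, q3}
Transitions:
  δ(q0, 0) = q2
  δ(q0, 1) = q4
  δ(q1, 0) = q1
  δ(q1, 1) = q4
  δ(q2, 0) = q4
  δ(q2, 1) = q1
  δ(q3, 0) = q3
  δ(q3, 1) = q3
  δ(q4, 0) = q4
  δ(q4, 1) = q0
ε, 01, 11, 001, 010, 101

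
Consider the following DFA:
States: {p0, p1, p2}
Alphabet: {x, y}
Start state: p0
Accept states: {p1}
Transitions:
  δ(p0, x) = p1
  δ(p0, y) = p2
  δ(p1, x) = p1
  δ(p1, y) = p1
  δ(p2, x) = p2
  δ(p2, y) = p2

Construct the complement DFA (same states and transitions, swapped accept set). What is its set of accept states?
Complement accept states = All states \ Original accept states
= {p0, p1, p2} \ {p1}
{p0, p2}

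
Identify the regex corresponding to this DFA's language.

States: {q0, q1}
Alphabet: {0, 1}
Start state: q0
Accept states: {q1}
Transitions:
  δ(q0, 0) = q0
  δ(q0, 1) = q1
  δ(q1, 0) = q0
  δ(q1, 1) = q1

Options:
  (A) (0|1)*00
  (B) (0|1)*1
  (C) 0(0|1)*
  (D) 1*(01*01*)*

Check each option against the DFA on short strings; one disagreement eliminates an option:
  (A) (0|1)*00: on '1' the DFA goes q0 → q1 and accepts (q1 ∈ Accept), but the regex does not match it → eliminate
  (B) (0|1)*1: agrees with the DFA on every string of length ≤ 6
  (C) 0(0|1)*: on '0' the DFA goes q0 → q0 and rejects (q0 ∉ Accept), but the regex matches it → eliminate
  (D) 1*(01*01*)*: on ε the DFA stays in q0 and rejects (q0 ∉ Accept), but the regex matches it → eliminate
Only (B) is consistent with the DFA.
(B) (0|1)*1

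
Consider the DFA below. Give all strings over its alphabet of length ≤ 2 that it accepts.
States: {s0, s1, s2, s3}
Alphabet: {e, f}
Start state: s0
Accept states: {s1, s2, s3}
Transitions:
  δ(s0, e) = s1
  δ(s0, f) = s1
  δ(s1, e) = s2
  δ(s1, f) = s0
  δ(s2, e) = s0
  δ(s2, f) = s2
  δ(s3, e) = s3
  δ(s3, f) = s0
e, f, ee, fe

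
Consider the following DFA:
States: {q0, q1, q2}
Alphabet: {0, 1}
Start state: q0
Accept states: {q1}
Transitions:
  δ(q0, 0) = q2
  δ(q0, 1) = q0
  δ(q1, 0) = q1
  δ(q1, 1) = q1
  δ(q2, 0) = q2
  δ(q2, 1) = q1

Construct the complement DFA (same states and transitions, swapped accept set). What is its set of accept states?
Complement accept states = All states \ Original accept states
= {q0, q1, q2} \ {q1}
{q0, q2}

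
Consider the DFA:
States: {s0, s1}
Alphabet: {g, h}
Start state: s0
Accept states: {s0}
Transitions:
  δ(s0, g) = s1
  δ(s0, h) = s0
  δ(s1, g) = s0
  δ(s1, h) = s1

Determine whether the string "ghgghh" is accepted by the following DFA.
Processing string "ghgghh":
  s0 --g--> s1
  s1 --h--> s1
  s1 --g--> s0
  s0 --g--> s1
  s1 --h--> s1
  s1 --h--> s1
Final state: s1
Accept states: {s0}
No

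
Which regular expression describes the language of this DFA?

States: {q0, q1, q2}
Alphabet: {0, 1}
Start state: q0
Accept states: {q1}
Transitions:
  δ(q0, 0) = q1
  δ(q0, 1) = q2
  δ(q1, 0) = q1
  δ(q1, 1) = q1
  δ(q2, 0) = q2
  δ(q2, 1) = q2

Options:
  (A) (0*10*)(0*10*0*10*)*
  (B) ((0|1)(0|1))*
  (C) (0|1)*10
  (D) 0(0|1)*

Check each option against the DFA on short strings; one disagreement eliminates an option:
  (A) (0*10*)(0*10*0*10*)*: on '0' the DFA goes q0 → q1 and accepts (q1 ∈ Accept), but the regex does not match it → eliminate
  (B) ((0|1)(0|1))*: on ε the DFA stays in q0 and rejects (q0 ∉ Accept), but the regex matches it → eliminate
  (C) (0|1)*10: on '0' the DFA goes q0 → q1 and accepts (q1 ∈ Accept), but the regex does not match it → eliminate
  (D) 0(0|1)*: agrees with the DFA on every string of length ≤ 6
Only (D) is consistent with the DFA.
(D) 0(0|1)*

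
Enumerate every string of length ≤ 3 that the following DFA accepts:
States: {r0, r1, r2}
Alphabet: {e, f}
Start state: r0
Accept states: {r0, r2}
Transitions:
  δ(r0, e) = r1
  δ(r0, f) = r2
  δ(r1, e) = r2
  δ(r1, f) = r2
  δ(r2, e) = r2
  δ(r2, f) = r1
ε, f, ee, ef, fe, eee, efe, fee, ffe, fff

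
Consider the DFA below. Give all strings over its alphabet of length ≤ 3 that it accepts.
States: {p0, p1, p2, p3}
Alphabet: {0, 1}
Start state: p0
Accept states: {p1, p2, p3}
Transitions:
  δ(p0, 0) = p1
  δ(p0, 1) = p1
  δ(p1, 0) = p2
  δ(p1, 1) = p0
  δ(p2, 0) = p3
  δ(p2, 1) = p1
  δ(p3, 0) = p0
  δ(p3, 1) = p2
0, 1, 00, 10, 000, 001, 010, 011, 100, 101, 110, 111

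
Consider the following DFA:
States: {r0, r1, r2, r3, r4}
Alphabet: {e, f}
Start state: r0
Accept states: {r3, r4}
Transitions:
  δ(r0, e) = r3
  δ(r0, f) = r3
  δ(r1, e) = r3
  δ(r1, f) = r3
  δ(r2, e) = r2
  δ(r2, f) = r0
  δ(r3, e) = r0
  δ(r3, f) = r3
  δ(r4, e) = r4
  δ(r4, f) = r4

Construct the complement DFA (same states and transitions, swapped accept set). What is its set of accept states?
Complement accept states = All states \ Original accept states
= {r0, r1, r2, r3, r4} \ {r3, r4}
{r0, r1, r2}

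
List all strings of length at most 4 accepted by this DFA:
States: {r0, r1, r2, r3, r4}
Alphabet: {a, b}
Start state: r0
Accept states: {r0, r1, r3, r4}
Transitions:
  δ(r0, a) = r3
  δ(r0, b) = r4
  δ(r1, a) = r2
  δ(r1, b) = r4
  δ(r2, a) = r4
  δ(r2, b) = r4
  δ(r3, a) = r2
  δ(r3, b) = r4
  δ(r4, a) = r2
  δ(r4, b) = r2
ε, a, b, ab, aaa, aab, baa, bab, bba, bbb, abaa, abab, abba, abbb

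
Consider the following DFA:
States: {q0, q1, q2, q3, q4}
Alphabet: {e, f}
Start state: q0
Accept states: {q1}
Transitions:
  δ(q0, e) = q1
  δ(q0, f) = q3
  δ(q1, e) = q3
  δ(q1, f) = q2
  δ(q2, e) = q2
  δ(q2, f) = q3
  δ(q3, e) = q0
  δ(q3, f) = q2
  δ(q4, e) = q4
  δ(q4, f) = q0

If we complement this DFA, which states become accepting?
Complement accept states = All states \ Original accept states
= {q0, q1, q2, q3, q4} \ {q1}
{q0, q2, q3, q4}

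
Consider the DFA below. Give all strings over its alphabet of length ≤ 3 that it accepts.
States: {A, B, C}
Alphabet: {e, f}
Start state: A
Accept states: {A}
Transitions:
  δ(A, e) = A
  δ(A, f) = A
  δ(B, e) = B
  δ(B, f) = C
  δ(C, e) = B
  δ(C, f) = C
ε, e, f, ee, ef, fe, ff, eee, eef, efe, eff, fee, fef, ffe, fff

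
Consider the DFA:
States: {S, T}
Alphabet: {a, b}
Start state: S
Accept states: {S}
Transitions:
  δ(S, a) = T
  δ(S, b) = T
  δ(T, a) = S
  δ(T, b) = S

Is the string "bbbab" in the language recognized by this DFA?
Processing string "bbbab":
  S --b--> T
  T --b--> S
  S --b--> T
  T --a--> S
  S --b--> T
Final state: T
Accept states: {S}
No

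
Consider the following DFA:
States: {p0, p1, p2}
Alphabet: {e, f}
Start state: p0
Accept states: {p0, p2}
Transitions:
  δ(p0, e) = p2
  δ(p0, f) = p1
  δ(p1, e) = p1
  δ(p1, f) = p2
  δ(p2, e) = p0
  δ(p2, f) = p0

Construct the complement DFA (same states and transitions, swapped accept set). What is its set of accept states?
Complement accept states = All states \ Original accept states
= {p0, p1, p2} \ {p0, p2}
{p1}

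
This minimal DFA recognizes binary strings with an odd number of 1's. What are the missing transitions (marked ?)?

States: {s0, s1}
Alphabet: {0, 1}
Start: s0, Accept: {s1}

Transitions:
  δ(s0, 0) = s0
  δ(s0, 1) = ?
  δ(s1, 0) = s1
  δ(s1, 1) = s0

From the language and accept set, identify what each state tracks — s0: even number of 1's so far; s1: odd number of 1's so far.
Each missing δ(q, a) is the state matching the new tracked value after reading a.
δ(s0, 1) = s1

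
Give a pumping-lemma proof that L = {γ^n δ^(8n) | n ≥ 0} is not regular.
Assume L is regular with pumping length p. Idea: pumping the γ-block breaks the 1:8 ratio.
Choose s = γ^p δ^(8p) (length 9p ≥ p). By the pumping lemma, s = xyz with |xy| ≤ p, |y| > 0, so y = γ^k with k ≥ 1. Then xy²z = γ^(p+k) δ^(8p). For this to be in L we would need 8p = 8(p+k), i.e. 8k = 0, contradicting k ≥ 1. So xy²z ∉ L.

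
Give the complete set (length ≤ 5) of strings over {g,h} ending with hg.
hg, ghg, hhg, gghg, ghhg, hghg, hhhg, ggghg, gghhg, ghghg, ghhhg, hgghg, hghhg, hhghg, hhhhg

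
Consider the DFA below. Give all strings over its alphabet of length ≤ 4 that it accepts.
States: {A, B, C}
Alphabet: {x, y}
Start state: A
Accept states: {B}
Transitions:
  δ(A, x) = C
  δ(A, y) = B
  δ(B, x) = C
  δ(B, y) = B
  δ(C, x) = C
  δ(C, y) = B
y, xy, yy, xxy, xyy, yxy, yyy, xxxy, xxyy, xyxy, xyyy, yxxy, yxyy, yyxy, yyyy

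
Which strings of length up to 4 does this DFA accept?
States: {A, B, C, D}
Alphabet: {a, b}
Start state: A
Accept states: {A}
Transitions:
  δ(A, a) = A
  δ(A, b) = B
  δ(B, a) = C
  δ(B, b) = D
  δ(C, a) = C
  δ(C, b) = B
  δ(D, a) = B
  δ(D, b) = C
ε, a, aa, aaa, aaaa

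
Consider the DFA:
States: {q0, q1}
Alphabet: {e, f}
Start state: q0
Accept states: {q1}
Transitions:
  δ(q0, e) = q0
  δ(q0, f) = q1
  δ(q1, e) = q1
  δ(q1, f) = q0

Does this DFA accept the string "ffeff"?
Processing string "ffeff":
  q0 --f--> q1
  q1 --f--> q0
  q0 --e--> q0
  q0 --f--> q1
  q1 --f--> q0
Final state: q0
Accept states: {q1}
No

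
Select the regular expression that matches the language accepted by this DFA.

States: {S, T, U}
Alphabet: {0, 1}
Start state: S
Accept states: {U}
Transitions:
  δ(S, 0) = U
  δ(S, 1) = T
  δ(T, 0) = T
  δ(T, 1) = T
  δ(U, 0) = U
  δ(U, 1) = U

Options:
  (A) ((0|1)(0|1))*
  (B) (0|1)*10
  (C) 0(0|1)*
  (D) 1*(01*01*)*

Check each option against the DFA on short strings; one disagreement eliminates an option:
  (A) ((0|1)(0|1))*: on ε the DFA stays in S and rejects (S ∉ Accept), but the regex matches it → eliminate
  (B) (0|1)*10: on '0' the DFA goes S → U and accepts (U ∈ Accept), but the regex does not match it → eliminate
  (C) 0(0|1)*: agrees with the DFA on every string of length ≤ 6
  (D) 1*(01*01*)*: on ε the DFA stays in S and rejects (S ∉ Accept), but the regex matches it → eliminate
Only (C) is consistent with the DFA.
(C) 0(0|1)*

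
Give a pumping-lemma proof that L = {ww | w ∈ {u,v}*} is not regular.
Assume L is regular with pumping length p. Idea: pumping the leading u-block breaks the equality of the two halves.
Choose s = u^p v u^p v ∈ L (with w = u^p v). |s| = 2p+2 ≥ p. By the pumping lemma, s = xyz with |xy| ≤ p, |y| > 0, so y = u^k with k ≥ 1, in the first u-block. Then xy²z = u^(p+k) v u^p v, of length 2p+2+k. If k is odd this length is odd, so it cannot be of the form ww. If k is even, each half has length p+1+k/2 ≤ p+k, so the first half lies entirely inside the leading u-block and contains no v, while the second half ends in v; the halves differ. Either way xy²z ∉ L.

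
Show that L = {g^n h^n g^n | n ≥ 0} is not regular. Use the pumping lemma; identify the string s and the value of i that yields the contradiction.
Assume L is regular with pumping length p. Idea: pumping the first g-block unbalances it against the other two.
Choose s = g^p h^p g^p ∈ L (|s| = 3p ≥ p). By the pumping lemma, s = xyz with |xy| ≤ p, |y| > 0, so y = g^k with k ≥ 1, inside the first g-block. Then xy²z = g^(p+k) h^p g^p. The first block has length p+k ≠ p, so the three block lengths are no longer equal and xy²z ∉ L.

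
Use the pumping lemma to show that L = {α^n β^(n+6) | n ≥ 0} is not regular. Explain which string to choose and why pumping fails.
Assume L is regular with pumping length p. Idea: pumping the α-block breaks the fixed offset of 6.
Choose s = α^p β^(p+6) ∈ L. By the pumping lemma, s = xyz with |xy| ≤ p, |y| > 0, so y = α^k with k ≥ 1. Then xy²z = α^(p+k) β^(p+6). For this to be in L we would need p+6 = (p+k)+6, i.e. k = 0, contradicting k ≥ 1. So xy²z ∉ L.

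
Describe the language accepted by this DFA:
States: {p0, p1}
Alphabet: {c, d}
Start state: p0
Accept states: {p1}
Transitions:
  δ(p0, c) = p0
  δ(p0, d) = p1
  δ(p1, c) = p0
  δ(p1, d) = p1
Testing a few strings:
  'd' → accept
  'dc' → reject
  'cd' → accept
  'c' → reject
State roles: p0=last symbol not d; p1=last symbol is d
All strings over {c,d} ending with d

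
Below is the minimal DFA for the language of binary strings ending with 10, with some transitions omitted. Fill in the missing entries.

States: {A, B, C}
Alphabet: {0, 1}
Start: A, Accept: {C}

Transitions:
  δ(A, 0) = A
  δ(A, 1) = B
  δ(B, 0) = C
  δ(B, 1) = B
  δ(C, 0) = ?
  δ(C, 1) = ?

From the language and accept set, identify what each state tracks — A: no suffix match; B: one trailing 1; C: suffix is 10.
Each missing δ(q, a) is the state matching the new tracked value after reading a.
δ(C, 0) = A; δ(C, 1) = B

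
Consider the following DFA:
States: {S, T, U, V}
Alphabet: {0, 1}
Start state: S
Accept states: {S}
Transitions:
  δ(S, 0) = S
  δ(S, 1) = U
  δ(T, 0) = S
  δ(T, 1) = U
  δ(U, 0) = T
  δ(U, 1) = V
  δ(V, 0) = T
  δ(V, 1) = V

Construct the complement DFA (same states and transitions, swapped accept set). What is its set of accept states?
Complement accept states = All states \ Original accept states
= {S, T, U, V} \ {S}
{T, U, V}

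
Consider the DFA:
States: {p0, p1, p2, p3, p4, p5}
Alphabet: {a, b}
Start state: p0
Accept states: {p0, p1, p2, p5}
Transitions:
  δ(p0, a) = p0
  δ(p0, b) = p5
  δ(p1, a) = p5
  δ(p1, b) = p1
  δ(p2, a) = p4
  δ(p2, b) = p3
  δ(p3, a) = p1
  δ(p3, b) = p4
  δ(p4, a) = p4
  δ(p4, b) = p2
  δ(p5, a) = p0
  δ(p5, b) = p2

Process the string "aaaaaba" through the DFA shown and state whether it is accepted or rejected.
Processing string "aaaaaba":
  p0 --a--> p0
  p0 --a--> p0
  p0 --a--> p0
  p0 --a--> p0
  p0 --a--> p0
  p0 --b--> p5
  p5 --a--> p0
Final state: p0
Accept states: {p0, p1, p2, p5}
Yes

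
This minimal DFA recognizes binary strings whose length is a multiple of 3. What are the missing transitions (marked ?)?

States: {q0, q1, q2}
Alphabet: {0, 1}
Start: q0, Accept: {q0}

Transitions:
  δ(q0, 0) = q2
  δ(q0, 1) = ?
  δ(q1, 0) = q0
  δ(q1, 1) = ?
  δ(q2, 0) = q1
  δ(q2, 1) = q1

From the language and accept set, identify what each state tracks — q0: length ≡ 0 (mod 3); q1: length ≡ 2 (mod 3); q2: length ≡ 1 (mod 3).
Each missing δ(q, a) is the state matching the new tracked value after reading a.
δ(q0, 1) = q2; δ(q1, 1) = q0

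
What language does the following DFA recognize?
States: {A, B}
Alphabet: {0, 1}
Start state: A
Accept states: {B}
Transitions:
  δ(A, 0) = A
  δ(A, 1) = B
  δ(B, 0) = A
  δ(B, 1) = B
Testing a few strings:
  '110' → reject
  '111' → accept
  '0' → reject
  '100' → reject
State roles: A=last symbol not 1; B=last symbol is 1
All binary strings ending with 1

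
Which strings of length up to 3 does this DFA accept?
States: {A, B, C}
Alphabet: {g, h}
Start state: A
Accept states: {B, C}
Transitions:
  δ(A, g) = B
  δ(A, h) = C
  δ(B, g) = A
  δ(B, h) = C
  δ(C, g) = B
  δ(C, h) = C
g, h, gh, hg, hh, ggg, ggh, ghg, ghh, hgh, hhg, hhh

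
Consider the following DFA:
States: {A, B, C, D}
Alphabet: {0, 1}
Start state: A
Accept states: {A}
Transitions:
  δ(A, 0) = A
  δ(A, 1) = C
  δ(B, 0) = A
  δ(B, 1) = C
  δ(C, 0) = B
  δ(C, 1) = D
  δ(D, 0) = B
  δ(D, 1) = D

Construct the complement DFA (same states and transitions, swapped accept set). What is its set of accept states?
Complement accept states = All states \ Original accept states
= {A, B, C, D} \ {A}
{B, C, D}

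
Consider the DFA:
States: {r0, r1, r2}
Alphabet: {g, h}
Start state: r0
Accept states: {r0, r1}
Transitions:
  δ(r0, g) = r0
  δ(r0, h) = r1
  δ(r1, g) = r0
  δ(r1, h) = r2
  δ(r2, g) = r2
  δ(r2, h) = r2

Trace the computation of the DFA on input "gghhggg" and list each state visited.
read 'g': r0 → r0
  read 'g': r0 → r0
  read 'h': r0 → r1
  read 'h': r1 → r2
  read 'g': r2 → r2
  read 'g': r2 → r2
  read 'g': r2 → r2
r0 -> r0 -> r0 -> r1 -> r2 -> r2 -> r2 -> r2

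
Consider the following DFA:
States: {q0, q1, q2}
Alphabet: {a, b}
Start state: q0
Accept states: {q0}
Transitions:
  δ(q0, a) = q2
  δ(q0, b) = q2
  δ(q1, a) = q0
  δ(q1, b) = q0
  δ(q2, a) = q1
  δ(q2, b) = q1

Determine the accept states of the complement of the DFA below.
Complement accept states = All states \ Original accept states
= {q0, q1, q2} \ {q0}
{q1, q2}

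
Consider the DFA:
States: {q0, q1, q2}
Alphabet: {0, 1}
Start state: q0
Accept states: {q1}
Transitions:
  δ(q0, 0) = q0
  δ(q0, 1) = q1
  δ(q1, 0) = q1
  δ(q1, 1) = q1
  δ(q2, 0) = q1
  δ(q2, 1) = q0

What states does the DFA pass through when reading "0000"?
read '0': q0 → q0
  read '0': q0 → q0
  read '0': q0 → q0
  read '0': q0 → q0
q0 -> q0 -> q0 -> q0 -> q0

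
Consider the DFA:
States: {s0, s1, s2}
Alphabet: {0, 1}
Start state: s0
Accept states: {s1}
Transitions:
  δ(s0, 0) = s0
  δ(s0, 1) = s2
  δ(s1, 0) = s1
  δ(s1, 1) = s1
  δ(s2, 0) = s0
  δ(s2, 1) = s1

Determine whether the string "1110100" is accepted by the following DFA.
Processing string "1110100":
  s0 --1--> s2
  s2 --1--> s1
  s1 --1--> s1
  s1 --0--> s1
  s1 --1--> s1
  s1 --0--> s1
  s1 --0--> s1
Final state: s1
Accept states: {s1}
Yes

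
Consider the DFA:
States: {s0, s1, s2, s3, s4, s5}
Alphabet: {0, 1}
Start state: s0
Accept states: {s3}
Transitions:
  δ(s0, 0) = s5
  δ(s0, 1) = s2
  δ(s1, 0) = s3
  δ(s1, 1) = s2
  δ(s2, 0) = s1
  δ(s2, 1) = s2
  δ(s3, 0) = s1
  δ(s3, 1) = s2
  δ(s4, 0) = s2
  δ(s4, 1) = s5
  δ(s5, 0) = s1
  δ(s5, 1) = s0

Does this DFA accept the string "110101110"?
Processing string "110101110":
  s0 --1--> s2
  s2 --1--> s2
  s2 --0--> s1
  s1 --1--> s2
  s2 --0--> s1
  s1 --1--> s2
  s2 --1--> s2
  s2 --1--> s2
  s2 --0--> s1
Final state: s1
Accept states: {s3}
No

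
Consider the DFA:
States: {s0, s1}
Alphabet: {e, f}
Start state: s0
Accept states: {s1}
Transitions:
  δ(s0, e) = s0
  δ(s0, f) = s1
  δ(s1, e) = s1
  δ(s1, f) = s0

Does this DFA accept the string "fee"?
Processing string "fee":
  s0 --f--> s1
  s1 --e--> s1
  s1 --e--> s1
Final state: s1
Accept states: {s1}
Yes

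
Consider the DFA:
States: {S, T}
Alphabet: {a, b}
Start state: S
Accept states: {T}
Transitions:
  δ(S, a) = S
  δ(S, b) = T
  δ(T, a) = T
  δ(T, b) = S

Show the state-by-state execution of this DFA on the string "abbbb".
read 'a': S → S
  read 'b': S → T
  read 'b': T → S
  read 'b': S → T
  read 'b': T → S
S -> S -> T -> S -> T -> S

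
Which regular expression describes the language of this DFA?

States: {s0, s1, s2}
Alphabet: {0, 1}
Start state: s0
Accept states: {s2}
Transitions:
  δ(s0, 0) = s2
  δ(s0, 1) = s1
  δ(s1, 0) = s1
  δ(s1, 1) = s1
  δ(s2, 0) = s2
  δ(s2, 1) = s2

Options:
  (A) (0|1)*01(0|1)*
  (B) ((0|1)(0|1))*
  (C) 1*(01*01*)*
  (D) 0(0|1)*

Check each option against the DFA on short strings; one disagreement eliminates an option:
  (A) (0|1)*01(0|1)*: on '0' the DFA goes s0 → s2 and accepts (s2 ∈ Accept), but the regex does not match it → eliminate
  (B) ((0|1)(0|1))*: on ε the DFA stays in s0 and rejects (s0 ∉ Accept), but the regex matches it → eliminate
  (C) 1*(01*01*)*: on ε the DFA stays in s0 and rejects (s0 ∉ Accept), but the regex matches it → eliminate
  (D) 0(0|1)*: agrees with the DFA on every string of length ≤ 6
Only (D) is consistent with the DFA.
(D) 0(0|1)*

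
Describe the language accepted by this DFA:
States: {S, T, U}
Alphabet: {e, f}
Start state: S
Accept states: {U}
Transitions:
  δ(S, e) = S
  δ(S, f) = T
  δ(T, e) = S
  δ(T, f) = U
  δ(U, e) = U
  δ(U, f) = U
Testing a few strings:
  'ffff' → accept
  'e' → reject
  'eff' → accept
  'f' → reject
State roles: S=no progress toward ff; T=one trailing f; U=substring ff seen
All strings over {e,f} containing the substring ff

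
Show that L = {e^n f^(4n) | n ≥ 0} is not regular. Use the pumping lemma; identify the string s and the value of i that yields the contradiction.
Assume L is regular with pumping length p. Idea: pumping the e-block breaks the 1:4 ratio.
Choose s = e^p f^(4p) (length 5p ≥ p). By the pumping lemma, s = xyz with |xy| ≤ p, |y| > 0, so y = e^k with k ≥ 1. Then xy²z = e^(p+k) f^(4p). For this to be in L we would need 4p = 4(p+k), i.e. 4k = 0, contradicting k ≥ 1. So xy²z ∉ L.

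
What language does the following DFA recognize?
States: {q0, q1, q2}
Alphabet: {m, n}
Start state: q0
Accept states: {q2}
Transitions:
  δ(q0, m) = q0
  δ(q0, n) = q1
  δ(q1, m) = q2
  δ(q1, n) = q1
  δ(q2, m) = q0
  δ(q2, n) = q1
Testing a few strings:
  'nnn' → reject
  'm' → reject
  'mm' → reject
  'n' → reject
State roles: q0=no suffix match; q1=one trailing n; q2=suffix is nm
All strings over {m,n} ending with nm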